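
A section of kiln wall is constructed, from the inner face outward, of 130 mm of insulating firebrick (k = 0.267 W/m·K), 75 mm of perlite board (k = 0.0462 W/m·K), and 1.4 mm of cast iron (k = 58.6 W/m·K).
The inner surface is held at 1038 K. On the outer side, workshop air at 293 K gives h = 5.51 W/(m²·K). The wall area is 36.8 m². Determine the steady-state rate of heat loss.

Q ≈ 12000 W

Series thermal resistances:
R_insulating firebrick = L/(kA) = 0.13/(0.267×36.8) = 0.01323 K/W
R_perlite board = L/(kA) = 0.075/(0.0462×36.8) = 0.04411 K/W
R_cast iron = L/(kA) = 0.0014/(58.6×36.8) = 6.492×10^-7 K/W
R_outer film = 1/(h_o·A) = 1/(5.51×36.8) = 0.004932 K/W
R_total = 0.06228 K/W
Q = ΔT / R_total = 745 / 0.06228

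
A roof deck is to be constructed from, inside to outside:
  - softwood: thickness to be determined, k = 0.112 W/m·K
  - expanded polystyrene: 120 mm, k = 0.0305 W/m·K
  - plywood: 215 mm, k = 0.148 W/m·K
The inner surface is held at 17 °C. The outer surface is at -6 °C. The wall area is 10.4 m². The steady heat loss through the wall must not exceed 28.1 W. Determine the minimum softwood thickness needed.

Series thermal resistances:
R_expanded polystyrene = L/(kA) = 0.12/(0.0305×10.4) = 0.3783 K/W
R_plywood = L/(kA) = 0.215/(0.148×10.4) = 0.1397 K/W
Sum of the known resistances R_other = 0.518 K/W
Required total resistance R_tot = ΔT/Q_allow = 23/28.1 = 0.8185 K/W
R_softwood = R_tot − R_other = 0.3005 K/W
L = R·k·A = 0.3005×0.112×10.4

L ≈ 350 mm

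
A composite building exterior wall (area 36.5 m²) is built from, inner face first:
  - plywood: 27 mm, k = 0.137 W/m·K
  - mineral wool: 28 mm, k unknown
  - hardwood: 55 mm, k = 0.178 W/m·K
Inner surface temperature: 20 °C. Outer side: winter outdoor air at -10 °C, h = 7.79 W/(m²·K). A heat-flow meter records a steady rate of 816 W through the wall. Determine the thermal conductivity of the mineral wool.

Treating each layer as a thermal resistance in series:
R_plywood = L/(kA) = 0.027/(0.137×36.5) = 0.005399 K/W
R_hardwood = L/(kA) = 0.055/(0.178×36.5) = 0.008465 K/W
R_outer film = 1/(h_o·A) = 1/(7.79×36.5) = 0.003517 K/W
Sum of known resistances R_other = 0.01738 K/W
Total R = ΔT/Q = 30/816 = 0.03676 K/W
R_mineral wool = R_total − R_other = 0.01938 K/W
k = L/(R·A) = 0.028/(0.01938×36.5)

k ≈ 0.0396 W/(m·K)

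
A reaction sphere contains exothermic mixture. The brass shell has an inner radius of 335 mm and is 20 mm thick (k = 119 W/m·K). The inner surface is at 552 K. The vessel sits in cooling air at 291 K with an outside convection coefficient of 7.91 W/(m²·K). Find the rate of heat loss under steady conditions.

Each spherical layer contributes R = (1/r_i − 1/r_o)/(4πk):
R_brass shell = (1/0.335 − 1/0.355)/(4π×119) = 1.125×10^-4 K/W
R_outer film = 1/(h·4πr_o²) = 1/(7.91×4π×0.355²) = 0.07983 K/W
R_total = 0.07994 K/W
Q = ΔT/R_total = 261/0.07994

Q ≈ 3260 W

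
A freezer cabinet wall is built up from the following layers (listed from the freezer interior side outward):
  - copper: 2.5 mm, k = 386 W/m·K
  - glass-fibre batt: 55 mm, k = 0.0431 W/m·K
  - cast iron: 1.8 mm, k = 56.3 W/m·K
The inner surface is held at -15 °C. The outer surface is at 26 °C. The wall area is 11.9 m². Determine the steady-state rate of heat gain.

Q ≈ 382 W

Model the wall as resistances in series:
R_copper = L/(kA) = 0.0025/(386×11.9) = 5.443×10^-7 K/W
R_glass-fibre batt = L/(kA) = 0.055/(0.0431×11.9) = 0.1072 K/W
R_cast iron = L/(kA) = 0.0018/(56.3×11.9) = 2.687×10^-6 K/W
R_total = 0.1072 K/W
Q = ΔT / R_total = 41 / 0.1072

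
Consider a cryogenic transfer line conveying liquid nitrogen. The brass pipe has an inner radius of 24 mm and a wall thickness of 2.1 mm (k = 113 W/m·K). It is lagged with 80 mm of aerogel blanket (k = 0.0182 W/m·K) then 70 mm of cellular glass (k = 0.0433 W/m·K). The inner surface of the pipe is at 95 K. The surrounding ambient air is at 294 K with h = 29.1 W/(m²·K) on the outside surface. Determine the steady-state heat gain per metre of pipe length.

Cylindrical conduction, so R = ln(r₂/r₁)/(2πkL) per layer, in series:
R_brass pipe wall = ln(26.1/24)/(2π×113×1) = 1.181×10^-4 K/W
R_aerogel blanket = ln(106.1/26.1)/(2π×0.0182×1) = 12.26 K/W
R_cellular glass = ln(176.1/106.1)/(2π×0.0433×1) = 1.862 K/W
R_outer film = 1/(h_o·2πr_oL) = 1/(29.1×2π×0.1761×1) = 0.03106 K/W
R_total = 14.16 K/W
Q = ΔT/R_total = 199/14.16

q′ ≈ 14.1 W/m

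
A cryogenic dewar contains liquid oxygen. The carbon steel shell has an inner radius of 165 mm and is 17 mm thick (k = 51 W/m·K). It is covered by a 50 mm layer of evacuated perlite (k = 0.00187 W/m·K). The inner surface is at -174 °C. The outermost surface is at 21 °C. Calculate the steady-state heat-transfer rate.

Q ≈ 3.87 W

Spherical conduction: R = (1/r_in − 1/r_out)/(4πk) per layer; series-sum.
R_carbon steel shell = (1/0.165 − 1/0.182)/(4π×51) = 8.833×10^-4 K/W
R_evacuated perlite = (1/0.182 − 1/0.232)/(4π×0.00187) = 50.39 K/W
R_total = 50.39 K/W
Q = ΔT/R_total = 195/50.39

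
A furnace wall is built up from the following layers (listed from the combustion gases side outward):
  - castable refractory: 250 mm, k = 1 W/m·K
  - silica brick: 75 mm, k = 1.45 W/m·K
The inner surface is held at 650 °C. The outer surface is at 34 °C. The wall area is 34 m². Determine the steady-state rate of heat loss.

Q ≈ 69400 W

Treating each layer as a thermal resistance in series:
R_castable refractory = L/(kA) = 0.25/(1×34) = 0.007353 K/W
R_silica brick = L/(kA) = 0.075/(1.45×34) = 0.001521 K/W
R_total = 0.008874 K/W
Q = ΔT / R_total = 616 / 0.008874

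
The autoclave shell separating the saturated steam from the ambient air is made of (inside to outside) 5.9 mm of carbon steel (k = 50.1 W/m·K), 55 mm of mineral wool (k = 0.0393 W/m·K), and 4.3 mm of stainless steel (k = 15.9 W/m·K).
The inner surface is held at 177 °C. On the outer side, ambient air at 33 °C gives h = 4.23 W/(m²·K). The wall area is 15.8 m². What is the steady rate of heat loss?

Q ≈ 1390 W

Treating each layer as a thermal resistance in series:
R_carbon steel = L/(kA) = 0.0059/(50.1×15.8) = 7.453×10^-6 K/W
R_mineral wool = L/(kA) = 0.055/(0.0393×15.8) = 0.08858 K/W
R_stainless steel = L/(kA) = 0.0043/(15.9×15.8) = 1.712×10^-5 K/W
R_outer film = 1/(h_o·A) = 1/(4.23×15.8) = 0.01496 K/W
R_total = 0.1036 K/W
Q = ΔT / R_total = 144 / 0.1036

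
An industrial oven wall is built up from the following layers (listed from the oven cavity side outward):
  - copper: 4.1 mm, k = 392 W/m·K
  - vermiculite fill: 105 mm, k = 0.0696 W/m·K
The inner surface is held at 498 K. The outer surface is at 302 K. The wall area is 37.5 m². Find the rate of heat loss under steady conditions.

Q ≈ 4870 W

Model the wall as resistances in series:
R_copper = L/(kA) = 0.0041/(392×37.5) = 2.789×10^-7 K/W
R_vermiculite fill = L/(kA) = 0.105/(0.0696×37.5) = 0.04023 K/W
R_total = 0.04023 K/W
Q = ΔT / R_total = 196 / 0.04023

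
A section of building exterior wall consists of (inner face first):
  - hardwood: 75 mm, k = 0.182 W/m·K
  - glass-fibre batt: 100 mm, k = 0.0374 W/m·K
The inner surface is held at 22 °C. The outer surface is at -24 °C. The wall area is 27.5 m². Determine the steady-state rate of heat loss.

Q ≈ 410 W

Using the resistance-network approach (series):
R_hardwood = L/(kA) = 0.075/(0.182×27.5) = 0.01499 K/W
R_glass-fibre batt = L/(kA) = 0.1/(0.0374×27.5) = 0.09723 K/W
R_total = 0.1122 K/W
Q = ΔT / R_total = 46 / 0.1122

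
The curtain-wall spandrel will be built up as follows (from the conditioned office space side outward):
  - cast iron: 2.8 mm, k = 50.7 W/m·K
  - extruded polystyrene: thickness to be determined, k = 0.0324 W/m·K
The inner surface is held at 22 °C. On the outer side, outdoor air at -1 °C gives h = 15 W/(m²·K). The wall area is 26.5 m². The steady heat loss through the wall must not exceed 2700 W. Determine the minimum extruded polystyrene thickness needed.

Treating each layer as a thermal resistance in series:
R_cast iron = L/(kA) = 0.0028/(50.7×26.5) = 2.084×10^-6 K/W
R_outer film = 1/(h_o·A) = 1/(15×26.5) = 0.002516 K/W
Sum of the known resistances R_other = 0.002518 K/W
Required total resistance R_tot = ΔT/Q_allow = 23/2700 = 0.008519 K/W
R_extruded polystyrene = R_tot − R_other = 0.006001 K/W
L = R·k·A = 0.006001×0.0324×26.5

L ≈ 5.15 mm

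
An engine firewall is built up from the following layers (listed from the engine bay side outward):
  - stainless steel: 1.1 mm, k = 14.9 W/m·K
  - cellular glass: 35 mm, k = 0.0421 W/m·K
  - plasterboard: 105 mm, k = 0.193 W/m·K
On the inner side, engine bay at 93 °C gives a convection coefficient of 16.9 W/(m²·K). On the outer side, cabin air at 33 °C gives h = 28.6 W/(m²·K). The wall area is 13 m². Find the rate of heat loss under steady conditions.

Q ≈ 531 W

Model the wall as resistances in series:
R_inner film = 1/(h_i·A) = 1/(16.9×13) = 0.004552 K/W
R_stainless steel = L/(kA) = 0.0011/(14.9×13) = 5.679×10^-6 K/W
R_cellular glass = L/(kA) = 0.035/(0.0421×13) = 0.06395 K/W
R_plasterboard = L/(kA) = 0.105/(0.193×13) = 0.04185 K/W
R_outer film = 1/(h_o·A) = 1/(28.6×13) = 0.00269 K/W
R_total = 0.113 K/W
Q = ΔT / R_total = 60 / 0.113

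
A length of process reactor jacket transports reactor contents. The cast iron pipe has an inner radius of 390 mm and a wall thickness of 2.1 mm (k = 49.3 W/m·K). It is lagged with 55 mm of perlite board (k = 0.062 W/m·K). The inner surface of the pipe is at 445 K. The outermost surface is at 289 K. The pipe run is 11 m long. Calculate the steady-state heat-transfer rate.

Q ≈ 5090 W

Cylindrical conduction, so R = ln(r₂/r₁)/(2πkL) per layer, in series:
R_cast iron pipe wall = ln(392.1/390)/(2π×49.3×11) = 1.576×10^-6 K/W
R_perlite board = ln(447.1/392.1)/(2π×0.062×11) = 0.03063 K/W
R_total = 0.03063 K/W
Q = ΔT/R_total = 156/0.03063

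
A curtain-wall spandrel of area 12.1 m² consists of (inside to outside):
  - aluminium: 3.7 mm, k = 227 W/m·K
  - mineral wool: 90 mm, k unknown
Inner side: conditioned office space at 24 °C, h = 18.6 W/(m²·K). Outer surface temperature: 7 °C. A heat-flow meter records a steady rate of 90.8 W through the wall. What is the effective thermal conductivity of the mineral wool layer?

k ≈ 0.0407 W/(m·K)

Thermal resistances in series:
R_inner film = 1/(h_i·A) = 1/(18.6×12.1) = 0.004443 K/W
R_aluminium = L/(kA) = 0.0037/(227×12.1) = 1.347×10^-6 K/W
Sum of known resistances R_other = 0.004445 K/W
Total R = ΔT/Q = 17/90.8 = 0.1872 K/W
R_mineral wool = R_total − R_other = 0.1828 K/W
k = L/(R·A) = 0.09/(0.1828×12.1)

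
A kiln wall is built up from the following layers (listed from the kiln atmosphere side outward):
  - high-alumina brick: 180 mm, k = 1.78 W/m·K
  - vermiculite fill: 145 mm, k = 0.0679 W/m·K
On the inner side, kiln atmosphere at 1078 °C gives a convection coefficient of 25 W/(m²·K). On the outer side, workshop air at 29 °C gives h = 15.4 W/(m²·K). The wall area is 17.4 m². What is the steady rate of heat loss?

Model the wall as resistances in series:
R_inner film = 1/(h_i·A) = 1/(25×17.4) = 0.002299 K/W
R_high-alumina brick = L/(kA) = 0.18/(1.78×17.4) = 0.005812 K/W
R_vermiculite fill = L/(kA) = 0.145/(0.0679×17.4) = 0.1227 K/W
R_outer film = 1/(h_o·A) = 1/(15.4×17.4) = 0.003732 K/W
R_total = 0.1346 K/W
Q = ΔT / R_total = 1049 / 0.1346

Q ≈ 7800 W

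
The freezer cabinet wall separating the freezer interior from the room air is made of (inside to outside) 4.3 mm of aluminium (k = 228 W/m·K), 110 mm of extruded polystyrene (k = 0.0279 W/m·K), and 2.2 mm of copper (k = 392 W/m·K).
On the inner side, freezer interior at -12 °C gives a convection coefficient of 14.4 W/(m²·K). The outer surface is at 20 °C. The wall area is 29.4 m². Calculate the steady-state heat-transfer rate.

Q ≈ 234 W

Series thermal resistances:
R_inner film = 1/(h_i·A) = 1/(14.4×29.4) = 0.002362 K/W
R_aluminium = L/(kA) = 0.0043/(228×29.4) = 6.415×10^-7 K/W
R_extruded polystyrene = L/(kA) = 0.11/(0.0279×29.4) = 0.1341 K/W
R_copper = L/(kA) = 0.0022/(392×29.4) = 1.909×10^-7 K/W
R_total = 0.1365 K/W
Q = ΔT / R_total = 32 / 0.1365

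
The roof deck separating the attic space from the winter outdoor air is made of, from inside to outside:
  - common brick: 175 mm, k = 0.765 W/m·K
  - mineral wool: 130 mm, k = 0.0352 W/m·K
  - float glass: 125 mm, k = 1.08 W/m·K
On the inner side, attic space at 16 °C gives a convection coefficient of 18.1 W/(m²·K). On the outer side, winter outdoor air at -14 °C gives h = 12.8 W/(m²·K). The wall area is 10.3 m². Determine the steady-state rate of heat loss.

Model the wall as resistances in series:
R_inner film = 1/(h_i·A) = 1/(18.1×10.3) = 0.005364 K/W
R_common brick = L/(kA) = 0.175/(0.765×10.3) = 0.02221 K/W
R_mineral wool = L/(kA) = 0.13/(0.0352×10.3) = 0.3586 K/W
R_float glass = L/(kA) = 0.125/(1.08×10.3) = 0.01124 K/W
R_outer film = 1/(h_o·A) = 1/(12.8×10.3) = 0.007585 K/W
R_total = 0.405 K/W
Q = ΔT / R_total = 30 / 0.405

Q ≈ 74.1 W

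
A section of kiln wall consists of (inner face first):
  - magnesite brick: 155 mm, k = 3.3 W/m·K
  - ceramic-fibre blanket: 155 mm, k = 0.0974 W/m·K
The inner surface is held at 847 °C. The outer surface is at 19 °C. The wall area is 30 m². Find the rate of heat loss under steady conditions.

Treating each layer as a thermal resistance in series:
R_magnesite brick = L/(kA) = 0.155/(3.3×30) = 0.001566 K/W
R_ceramic-fibre blanket = L/(kA) = 0.155/(0.0974×30) = 0.05305 K/W
R_total = 0.05461 K/W
Q = ΔT / R_total = 828 / 0.05461

Q ≈ 15200 W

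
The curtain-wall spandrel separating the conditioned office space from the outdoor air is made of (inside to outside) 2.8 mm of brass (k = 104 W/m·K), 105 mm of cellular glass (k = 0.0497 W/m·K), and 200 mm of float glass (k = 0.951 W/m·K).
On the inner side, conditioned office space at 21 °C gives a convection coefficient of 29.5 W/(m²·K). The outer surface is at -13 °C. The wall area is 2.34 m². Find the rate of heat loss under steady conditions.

Q ≈ 33.8 W

Model the wall as resistances in series:
R_inner film = 1/(h_i·A) = 1/(29.5×2.34) = 0.01449 K/W
R_brass = L/(kA) = 0.0028/(104×2.34) = 1.151×10^-5 K/W
R_cellular glass = L/(kA) = 0.105/(0.0497×2.34) = 0.9029 K/W
R_float glass = L/(kA) = 0.2/(0.951×2.34) = 0.08987 K/W
R_total = 1.007 K/W
Q = ΔT / R_total = 34 / 1.007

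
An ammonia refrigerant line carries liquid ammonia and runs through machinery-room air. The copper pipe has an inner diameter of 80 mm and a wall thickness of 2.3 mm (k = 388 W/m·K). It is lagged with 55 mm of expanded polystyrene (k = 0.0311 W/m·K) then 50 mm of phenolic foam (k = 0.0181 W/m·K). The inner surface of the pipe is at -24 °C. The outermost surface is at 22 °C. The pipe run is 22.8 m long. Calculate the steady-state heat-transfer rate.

Q ≈ 133 W

Cylindrical conduction, so R = ln(r₂/r₁)/(2πkL) per layer, in series:
R_copper pipe wall = ln(42.3/40)/(2π×388×22.8) = 1.006×10^-6 K/W
R_expanded polystyrene = ln(97.3/42.3)/(2π×0.0311×22.8) = 0.187 K/W
R_phenolic foam = ln(147.3/97.3)/(2π×0.0181×22.8) = 0.1599 K/W
R_total = 0.3469 K/W
Q = ΔT/R_total = 46/0.3469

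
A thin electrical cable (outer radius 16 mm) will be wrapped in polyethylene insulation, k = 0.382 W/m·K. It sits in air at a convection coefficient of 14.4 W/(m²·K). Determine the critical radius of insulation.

r_cr ≈ 26.5 mm

For a cylinder r_cr = k/h = 0.382/14.4
r_cr = 26.5 mm; since the bare radius (16 mm) is below r_cr, adding a thin layer of insulation will *increase* heat loss.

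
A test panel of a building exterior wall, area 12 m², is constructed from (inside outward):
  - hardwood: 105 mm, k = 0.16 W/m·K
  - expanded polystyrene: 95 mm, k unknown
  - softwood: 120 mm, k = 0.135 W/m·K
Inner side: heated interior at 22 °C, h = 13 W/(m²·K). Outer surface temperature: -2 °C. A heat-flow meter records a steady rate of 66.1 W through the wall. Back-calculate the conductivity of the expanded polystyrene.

Treating each layer as a thermal resistance in series:
R_inner film = 1/(h_i·A) = 1/(13×12) = 0.00641 K/W
R_hardwood = L/(kA) = 0.105/(0.16×12) = 0.05469 K/W
R_softwood = L/(kA) = 0.12/(0.135×12) = 0.07407 K/W
Sum of known resistances R_other = 0.1352 K/W
Total R = ΔT/Q = 24/66.1 = 0.3631 K/W
R_expanded polystyrene = R_total − R_other = 0.2279 K/W
k = L/(R·A) = 0.095/(0.2279×12)

k ≈ 0.0347 W/(m·K)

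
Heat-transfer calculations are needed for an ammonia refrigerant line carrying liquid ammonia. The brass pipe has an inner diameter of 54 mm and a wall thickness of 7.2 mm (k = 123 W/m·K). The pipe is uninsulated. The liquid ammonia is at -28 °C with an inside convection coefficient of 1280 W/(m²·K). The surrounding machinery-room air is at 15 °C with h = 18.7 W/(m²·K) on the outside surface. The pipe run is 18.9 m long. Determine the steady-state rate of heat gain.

Per-layer cylindrical resistances, series-summed:
R_inner film = 1/(h_i·2πr₁L) = 1/(1280×2π×0.027×18.9) = 2.437×10^-4 K/W
R_brass pipe wall = ln(34.2/27)/(2π×123×18.9) = 1.618×10^-5 K/W
R_outer film = 1/(h_o·2πr_oL) = 1/(18.7×2π×0.0342×18.9) = 0.01317 K/W
R_total = 0.01343 K/W
Q = ΔT/R_total = 43/0.01343

Q ≈ 3200 W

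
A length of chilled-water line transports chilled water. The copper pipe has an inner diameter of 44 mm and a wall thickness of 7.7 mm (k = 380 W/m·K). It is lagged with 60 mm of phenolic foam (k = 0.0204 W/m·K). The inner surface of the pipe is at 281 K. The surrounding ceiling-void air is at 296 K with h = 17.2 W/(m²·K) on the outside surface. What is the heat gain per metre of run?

q′ ≈ 1.72 W/m

Per-layer cylindrical resistances, series-summed:
R_copper pipe wall = ln(29.7/22)/(2π×380×1) = 1.257×10^-4 K/W
R_phenolic foam = ln(89.7/29.7)/(2π×0.0204×1) = 8.623 K/W
R_outer film = 1/(h_o·2πr_oL) = 1/(17.2×2π×0.0897×1) = 0.1032 K/W
R_total = 8.727 K/W
Q = ΔT/R_total = 15/8.727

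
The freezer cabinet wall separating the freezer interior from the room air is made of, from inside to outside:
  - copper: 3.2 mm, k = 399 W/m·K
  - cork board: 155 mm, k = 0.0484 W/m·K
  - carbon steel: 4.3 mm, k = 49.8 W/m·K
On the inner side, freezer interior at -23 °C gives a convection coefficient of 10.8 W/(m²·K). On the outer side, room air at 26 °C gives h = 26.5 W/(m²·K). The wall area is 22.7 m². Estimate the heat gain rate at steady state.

Using the resistance-network approach (series):
R_inner film = 1/(h_i·A) = 1/(10.8×22.7) = 0.004079 K/W
R_copper = L/(kA) = 0.0032/(399×22.7) = 3.533×10^-7 K/W
R_cork board = L/(kA) = 0.155/(0.0484×22.7) = 0.1411 K/W
R_carbon steel = L/(kA) = 0.0043/(49.8×22.7) = 3.804×10^-6 K/W
R_outer film = 1/(h_o·A) = 1/(26.5×22.7) = 0.001662 K/W
R_total = 0.1468 K/W
Q = ΔT / R_total = 49 / 0.1468

Q ≈ 334 W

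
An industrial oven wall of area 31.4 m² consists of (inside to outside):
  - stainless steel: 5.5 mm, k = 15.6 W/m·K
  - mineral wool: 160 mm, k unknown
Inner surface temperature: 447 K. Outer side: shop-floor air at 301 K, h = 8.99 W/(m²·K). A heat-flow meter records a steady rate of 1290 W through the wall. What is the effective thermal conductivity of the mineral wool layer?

k ≈ 0.0465 W/(m·K)

Thermal resistances in series:
R_stainless steel = L/(kA) = 0.0055/(15.6×31.4) = 1.123×10^-5 K/W
R_outer film = 1/(h_o·A) = 1/(8.99×31.4) = 0.003543 K/W
Sum of known resistances R_other = 0.003554 K/W
Total R = ΔT/Q = 146/1290 = 0.1132 K/W
R_mineral wool = R_total − R_other = 0.1096 K/W
k = L/(R·A) = 0.16/(0.1096×31.4)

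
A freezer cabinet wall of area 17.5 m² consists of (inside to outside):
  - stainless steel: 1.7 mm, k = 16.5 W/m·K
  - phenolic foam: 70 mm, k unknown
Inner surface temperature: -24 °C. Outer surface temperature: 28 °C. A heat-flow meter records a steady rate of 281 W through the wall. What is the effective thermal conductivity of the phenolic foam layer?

k ≈ 0.0216 W/(m·K)

Series thermal resistances:
R_stainless steel = L/(kA) = 0.0017/(16.5×17.5) = 5.887×10^-6 K/W
Sum of known resistances R_other = 5.887×10^-6 K/W
Total R = ΔT/Q = 52/281 = 0.1851 K/W
R_phenolic foam = R_total − R_other = 0.185 K/W
k = L/(R·A) = 0.07/(0.185×17.5)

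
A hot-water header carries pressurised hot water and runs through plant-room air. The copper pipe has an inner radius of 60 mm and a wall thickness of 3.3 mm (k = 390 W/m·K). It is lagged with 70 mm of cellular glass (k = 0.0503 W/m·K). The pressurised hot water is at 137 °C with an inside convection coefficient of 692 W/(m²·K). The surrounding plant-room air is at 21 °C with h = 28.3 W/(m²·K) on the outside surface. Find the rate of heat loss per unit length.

q′ ≈ 48.3 W/m

Treating each annulus and film as a series resistance:
R_inner film = 1/(h_i·2πr₁L) = 1/(692×2π×0.06×1) = 0.003833 K/W
R_copper pipe wall = ln(63.3/60)/(2π×390×1) = 2.185×10^-5 K/W
R_cellular glass = ln(133.3/63.3)/(2π×0.0503×1) = 2.356 K/W
R_outer film = 1/(h_o·2πr_oL) = 1/(28.3×2π×0.1333×1) = 0.04219 K/W
R_total = 2.402 K/W
Q = ΔT/R_total = 116/2.402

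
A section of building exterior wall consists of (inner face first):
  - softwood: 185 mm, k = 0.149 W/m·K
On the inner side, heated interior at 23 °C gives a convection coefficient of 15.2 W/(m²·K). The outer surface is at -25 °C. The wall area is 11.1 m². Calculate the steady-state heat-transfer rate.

Thermal resistances in series:
R_inner film = 1/(h_i·A) = 1/(15.2×11.1) = 0.005927 K/W
R_softwood = L/(kA) = 0.185/(0.149×11.1) = 0.1119 K/W
R_total = 0.1178 K/W
Q = ΔT / R_total = 48 / 0.1178

Q ≈ 408 W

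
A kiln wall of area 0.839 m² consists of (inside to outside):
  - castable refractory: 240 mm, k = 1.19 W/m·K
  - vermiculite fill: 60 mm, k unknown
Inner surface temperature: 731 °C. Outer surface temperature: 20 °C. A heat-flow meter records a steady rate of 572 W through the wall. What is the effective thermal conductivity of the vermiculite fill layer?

k ≈ 0.0713 W/(m·K)

Using the resistance-network approach (series):
R_castable refractory = L/(kA) = 0.24/(1.19×0.839) = 0.2404 K/W
Sum of known resistances R_other = 0.2404 K/W
Total R = ΔT/Q = 711/572 = 1.243 K/W
R_vermiculite fill = R_total − R_other = 1.003 K/W
k = L/(R·A) = 0.06/(1.003×0.839)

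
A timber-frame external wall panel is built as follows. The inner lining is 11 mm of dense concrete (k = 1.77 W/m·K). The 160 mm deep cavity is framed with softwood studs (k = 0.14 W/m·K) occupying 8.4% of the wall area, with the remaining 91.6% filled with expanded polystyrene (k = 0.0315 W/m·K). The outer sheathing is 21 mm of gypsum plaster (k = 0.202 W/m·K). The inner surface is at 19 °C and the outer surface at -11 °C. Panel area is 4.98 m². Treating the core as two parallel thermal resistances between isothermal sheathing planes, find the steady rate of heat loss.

Q ≈ 36.9 W

Sheathing layers in series; stud and cavity paths in parallel between them.
R_inner = 0.011/(1.77×4.98) = 0.001248 K/W
R_stud  = 0.16/(0.14×0.084×4.98) = 2.732 K/W
R_cav   = 0.16/(0.0315×0.916×4.98) = 1.113 K/W
1/R_core = 1/R_stud + 1/R_cav → R_core = 0.7911 K/W
R_outer = 0.021/(0.202×4.98) = 0.02088 K/W
R_total = 0.8132 K/W
Q = ΔT/R_total = 30/0.8132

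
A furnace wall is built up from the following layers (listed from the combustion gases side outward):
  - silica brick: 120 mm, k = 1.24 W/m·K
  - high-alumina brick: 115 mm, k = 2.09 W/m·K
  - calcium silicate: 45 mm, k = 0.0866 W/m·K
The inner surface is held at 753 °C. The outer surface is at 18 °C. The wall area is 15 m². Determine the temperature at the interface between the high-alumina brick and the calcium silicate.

T ≈ 587 °C

Using the resistance-network approach (series):
R_silica brick = L/(kA) = 0.12/(1.24×15) = 0.006452 K/W
R_high-alumina brick = L/(kA) = 0.115/(2.09×15) = 0.003668 K/W
R_calcium silicate = L/(kA) = 0.045/(0.0866×15) = 0.03464 K/W
R_total = 0.04476 K/W;  Q = ΔT/R_total = 735/0.04476 = 16420 W
T_interface = T_inner − Q·ΣR(inner→interface) = 753 − 16400×0.01012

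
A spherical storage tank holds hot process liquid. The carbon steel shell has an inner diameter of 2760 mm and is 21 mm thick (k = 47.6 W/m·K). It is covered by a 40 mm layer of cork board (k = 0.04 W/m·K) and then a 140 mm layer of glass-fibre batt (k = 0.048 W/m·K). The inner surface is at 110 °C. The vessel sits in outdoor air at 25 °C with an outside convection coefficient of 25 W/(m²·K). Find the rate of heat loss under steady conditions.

Q ≈ 596 W

Radial (spherical) resistances in series:
R_carbon steel shell = (1/1.38 − 1/1.401)/(4π×47.6) = 1.816×10^-5 K/W
R_cork board = (1/1.401 − 1/1.441)/(4π×0.04) = 0.03942 K/W
R_glass-fibre batt = (1/1.441 − 1/1.581)/(4π×0.048) = 0.1019 K/W
R_outer film = 1/(h·4πr_o²) = 1/(25×4π×1.581²) = 0.001273 K/W
R_total = 0.1426 K/W
Q = ΔT/R_total = 85/0.1426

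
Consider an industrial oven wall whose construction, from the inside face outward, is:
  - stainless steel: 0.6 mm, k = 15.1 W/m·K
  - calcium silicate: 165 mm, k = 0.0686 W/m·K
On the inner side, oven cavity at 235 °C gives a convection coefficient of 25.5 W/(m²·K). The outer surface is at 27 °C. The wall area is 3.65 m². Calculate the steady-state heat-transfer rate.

Using the resistance-network approach (series):
R_inner film = 1/(h_i·A) = 1/(25.5×3.65) = 0.01074 K/W
R_stainless steel = L/(kA) = 0.0006/(15.1×3.65) = 1.089×10^-5 K/W
R_calcium silicate = L/(kA) = 0.165/(0.0686×3.65) = 0.659 K/W
R_total = 0.6697 K/W
Q = ΔT / R_total = 208 / 0.6697

Q ≈ 311 W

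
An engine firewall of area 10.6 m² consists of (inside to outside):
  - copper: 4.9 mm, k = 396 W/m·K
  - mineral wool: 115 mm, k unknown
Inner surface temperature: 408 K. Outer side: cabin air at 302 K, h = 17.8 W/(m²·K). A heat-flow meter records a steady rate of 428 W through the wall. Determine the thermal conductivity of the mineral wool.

Model the wall as resistances in series:
R_copper = L/(kA) = 0.0049/(396×10.6) = 1.167×10^-6 K/W
R_outer film = 1/(h_o·A) = 1/(17.8×10.6) = 0.0053 K/W
Sum of known resistances R_other = 0.005301 K/W
Total R = ΔT/Q = 106/428 = 0.2477 K/W
R_mineral wool = R_total − R_other = 0.2424 K/W
k = L/(R·A) = 0.115/(0.2424×10.6)

k ≈ 0.0448 W/(m·K)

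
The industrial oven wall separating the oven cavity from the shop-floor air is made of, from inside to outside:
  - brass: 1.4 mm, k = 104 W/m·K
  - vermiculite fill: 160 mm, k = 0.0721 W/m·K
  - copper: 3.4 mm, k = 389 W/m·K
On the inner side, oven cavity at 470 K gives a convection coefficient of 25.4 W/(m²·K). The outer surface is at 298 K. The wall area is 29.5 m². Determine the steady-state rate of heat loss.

Model the wall as resistances in series:
R_inner film = 1/(h_i·A) = 1/(25.4×29.5) = 0.001335 K/W
R_brass = L/(kA) = 0.0014/(104×29.5) = 4.563×10^-7 K/W
R_vermiculite fill = L/(kA) = 0.16/(0.0721×29.5) = 0.07523 K/W
R_copper = L/(kA) = 0.0034/(389×29.5) = 2.963×10^-7 K/W
R_total = 0.07656 K/W
Q = ΔT / R_total = 172 / 0.07656

Q ≈ 2250 W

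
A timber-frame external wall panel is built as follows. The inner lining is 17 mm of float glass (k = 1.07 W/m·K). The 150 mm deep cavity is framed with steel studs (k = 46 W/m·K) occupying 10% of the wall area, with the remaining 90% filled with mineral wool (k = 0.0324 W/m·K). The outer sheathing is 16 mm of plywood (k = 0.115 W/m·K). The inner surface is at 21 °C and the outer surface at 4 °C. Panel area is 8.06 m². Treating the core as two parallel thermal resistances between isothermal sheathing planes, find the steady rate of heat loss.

Sheathing layers in series; stud and cavity paths in parallel between them.
R_inner = 0.017/(1.07×8.06) = 0.001971 K/W
R_stud  = 0.15/(46×0.1×8.06) = 0.004046 K/W
R_cav   = 0.15/(0.0324×0.9×8.06) = 0.6382 K/W
1/R_core = 1/R_stud + 1/R_cav → R_core = 0.00402 K/W
R_outer = 0.016/(0.115×8.06) = 0.01726 K/W
R_total = 0.02325 K/W
Q = ΔT/R_total = 17/0.02325

Q ≈ 731 W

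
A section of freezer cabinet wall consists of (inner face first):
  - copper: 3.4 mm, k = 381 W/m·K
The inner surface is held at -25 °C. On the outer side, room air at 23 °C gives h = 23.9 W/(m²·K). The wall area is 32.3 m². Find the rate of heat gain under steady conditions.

Treating each layer as a thermal resistance in series:
R_copper = L/(kA) = 0.0034/(381×32.3) = 2.763×10^-7 K/W
R_outer film = 1/(h_o·A) = 1/(23.9×32.3) = 0.001295 K/W
R_total = 0.001296 K/W
Q = ΔT / R_total = 48 / 0.001296

Q ≈ 37000 W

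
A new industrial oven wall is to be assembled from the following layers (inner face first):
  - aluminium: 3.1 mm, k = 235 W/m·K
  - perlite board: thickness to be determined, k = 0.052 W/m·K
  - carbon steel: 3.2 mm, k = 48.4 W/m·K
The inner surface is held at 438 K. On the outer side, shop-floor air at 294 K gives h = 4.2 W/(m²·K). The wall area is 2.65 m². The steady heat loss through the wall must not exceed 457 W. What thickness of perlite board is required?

L ≈ 31 mm

Series thermal resistances:
R_aluminium = L/(kA) = 0.0031/(235×2.65) = 4.978×10^-6 K/W
R_carbon steel = L/(kA) = 0.0032/(48.4×2.65) = 2.495×10^-5 K/W
R_outer film = 1/(h_o·A) = 1/(4.2×2.65) = 0.08985 K/W
Sum of the known resistances R_other = 0.08988 K/W
Required total resistance R_tot = ΔT/Q_allow = 144/457 = 0.3151 K/W
R_perlite board = R_tot − R_other = 0.2252 K/W
L = R·k·A = 0.2252×0.052×2.65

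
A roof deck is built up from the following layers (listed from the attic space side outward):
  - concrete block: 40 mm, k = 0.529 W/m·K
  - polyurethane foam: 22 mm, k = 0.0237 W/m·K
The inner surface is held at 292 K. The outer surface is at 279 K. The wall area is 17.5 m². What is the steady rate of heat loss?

Q ≈ 227 W

Series thermal resistances:
R_concrete block = L/(kA) = 0.04/(0.529×17.5) = 0.004321 K/W
R_polyurethane foam = L/(kA) = 0.022/(0.0237×17.5) = 0.05304 K/W
R_total = 0.05736 K/W
Q = ΔT / R_total = 13 / 0.05736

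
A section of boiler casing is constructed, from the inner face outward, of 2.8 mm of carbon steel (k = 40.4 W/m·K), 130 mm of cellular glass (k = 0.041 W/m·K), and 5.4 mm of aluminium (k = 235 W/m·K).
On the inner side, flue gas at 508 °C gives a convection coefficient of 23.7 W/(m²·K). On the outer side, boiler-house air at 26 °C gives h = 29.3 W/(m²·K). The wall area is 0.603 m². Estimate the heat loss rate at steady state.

Series thermal resistances:
R_inner film = 1/(h_i·A) = 1/(23.7×0.603) = 0.06997 K/W
R_carbon steel = L/(kA) = 0.0028/(40.4×0.603) = 1.149×10^-4 K/W
R_cellular glass = L/(kA) = 0.13/(0.041×0.603) = 5.258 K/W
R_aluminium = L/(kA) = 0.0054/(235×0.603) = 3.811×10^-5 K/W
R_outer film = 1/(h_o·A) = 1/(29.3×0.603) = 0.0566 K/W
R_total = 5.385 K/W
Q = ΔT / R_total = 482 / 5.385

Q ≈ 89.5 W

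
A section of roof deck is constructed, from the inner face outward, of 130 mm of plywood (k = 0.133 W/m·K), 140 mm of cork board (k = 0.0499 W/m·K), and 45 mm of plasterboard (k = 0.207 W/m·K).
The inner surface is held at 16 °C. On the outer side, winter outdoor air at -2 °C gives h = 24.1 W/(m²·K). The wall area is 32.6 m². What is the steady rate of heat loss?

Q ≈ 145 W

Treating each layer as a thermal resistance in series:
R_plywood = L/(kA) = 0.13/(0.133×32.6) = 0.02998 K/W
R_cork board = L/(kA) = 0.14/(0.0499×32.6) = 0.08606 K/W
R_plasterboard = L/(kA) = 0.045/(0.207×32.6) = 0.006668 K/W
R_outer film = 1/(h_o·A) = 1/(24.1×32.6) = 0.001273 K/W
R_total = 0.124 K/W
Q = ΔT / R_total = 18 / 0.124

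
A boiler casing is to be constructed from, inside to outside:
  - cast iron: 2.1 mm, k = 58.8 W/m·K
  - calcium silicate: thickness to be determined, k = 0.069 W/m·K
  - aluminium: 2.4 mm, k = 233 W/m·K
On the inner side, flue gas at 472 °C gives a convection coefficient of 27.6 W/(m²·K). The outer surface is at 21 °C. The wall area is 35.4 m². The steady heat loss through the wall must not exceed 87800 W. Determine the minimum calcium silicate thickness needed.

Using the resistance-network approach (series):
R_inner film = 1/(h_i·A) = 1/(27.6×35.4) = 0.001023 K/W
R_cast iron = L/(kA) = 0.0021/(58.8×35.4) = 1.009×10^-6 K/W
R_aluminium = L/(kA) = 0.0024/(233×35.4) = 2.91×10^-7 K/W
Sum of the known resistances R_other = 0.001025 K/W
Required total resistance R_tot = ΔT/Q_allow = 451/87800 = 0.005137 K/W
R_calcium silicate = R_tot − R_other = 0.004112 K/W
L = R·k·A = 0.004112×0.069×35.4

L ≈ 10 mm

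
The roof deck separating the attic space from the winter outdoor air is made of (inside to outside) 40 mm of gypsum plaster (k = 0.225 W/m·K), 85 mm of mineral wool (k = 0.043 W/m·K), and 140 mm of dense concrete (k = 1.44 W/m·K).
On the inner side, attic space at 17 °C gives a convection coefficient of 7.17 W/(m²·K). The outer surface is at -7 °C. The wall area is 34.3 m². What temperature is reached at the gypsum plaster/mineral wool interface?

Using the resistance-network approach (series):
R_inner film = 1/(h_i·A) = 1/(7.17×34.3) = 0.004066 K/W
R_gypsum plaster = L/(kA) = 0.04/(0.225×34.3) = 0.005183 K/W
R_mineral wool = L/(kA) = 0.085/(0.043×34.3) = 0.05763 K/W
R_dense concrete = L/(kA) = 0.14/(1.44×34.3) = 0.002834 K/W
R_total = 0.06971 K/W;  Q = ΔT/R_total = 24/0.06971 = 344.3 W
T_interface = T_inner − Q·ΣR(inner→interface) = 17 − 344×0.009249

T ≈ 13.8 °C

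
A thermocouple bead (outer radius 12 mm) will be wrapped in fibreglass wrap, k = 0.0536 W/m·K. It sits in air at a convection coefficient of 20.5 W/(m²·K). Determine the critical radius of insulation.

r_cr ≈ 5.23 mm

For a sphere r_cr = 2k/h = 2×0.0536/20.5
r_cr = 5.23 mm; since the bare radius (12 mm) is above r_cr, any added insulation will reduce heat loss.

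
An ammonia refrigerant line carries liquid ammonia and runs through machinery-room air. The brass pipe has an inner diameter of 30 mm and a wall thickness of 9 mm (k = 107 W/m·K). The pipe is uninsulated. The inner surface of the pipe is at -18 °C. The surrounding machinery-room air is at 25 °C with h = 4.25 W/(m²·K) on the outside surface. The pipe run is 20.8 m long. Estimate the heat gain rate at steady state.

Q ≈ 573 W

Radial resistances (cylindrical: R_cond = ln(r_o/r_i)/(2πkL), R_conv = 1/(h·2πrL)):
R_brass pipe wall = ln(24/15)/(2π×107×20.8) = 3.361×10^-5 K/W
R_outer film = 1/(h_o·2πr_oL) = 1/(4.25×2π×0.024×20.8) = 0.07502 K/W
R_total = 0.07505 K/W
Q = ΔT/R_total = 43/0.07505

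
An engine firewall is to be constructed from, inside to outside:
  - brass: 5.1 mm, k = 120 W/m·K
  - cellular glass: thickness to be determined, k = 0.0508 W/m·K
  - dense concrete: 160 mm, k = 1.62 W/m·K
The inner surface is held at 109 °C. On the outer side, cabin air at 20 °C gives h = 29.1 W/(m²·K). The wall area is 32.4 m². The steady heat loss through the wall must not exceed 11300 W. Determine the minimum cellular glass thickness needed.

L ≈ 6.2 mm

Thermal resistances in series:
R_brass = L/(kA) = 0.0051/(120×32.4) = 1.312×10^-6 K/W
R_dense concrete = L/(kA) = 0.16/(1.62×32.4) = 0.003048 K/W
R_outer film = 1/(h_o·A) = 1/(29.1×32.4) = 0.001061 K/W
Sum of the known resistances R_other = 0.00411 K/W
Required total resistance R_tot = ΔT/Q_allow = 89/11300 = 0.007876 K/W
R_cellular glass = R_tot − R_other = 0.003766 K/W
L = R·k·A = 0.003766×0.0508×32.4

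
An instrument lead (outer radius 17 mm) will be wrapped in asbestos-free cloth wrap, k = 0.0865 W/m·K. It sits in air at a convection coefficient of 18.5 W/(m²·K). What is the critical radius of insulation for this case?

r_cr ≈ 4.68 mm

For a cylinder r_cr = k/h = 0.0865/18.5
r_cr = 4.68 mm; since the bare radius (17 mm) is above r_cr, any added insulation will reduce heat loss.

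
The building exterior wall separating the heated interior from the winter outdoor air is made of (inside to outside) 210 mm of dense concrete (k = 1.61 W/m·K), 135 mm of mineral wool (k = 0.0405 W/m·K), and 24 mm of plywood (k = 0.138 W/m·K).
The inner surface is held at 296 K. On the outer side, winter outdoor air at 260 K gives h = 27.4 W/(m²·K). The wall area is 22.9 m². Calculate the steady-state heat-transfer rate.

Thermal resistances in series:
R_dense concrete = L/(kA) = 0.21/(1.61×22.9) = 0.005696 K/W
R_mineral wool = L/(kA) = 0.135/(0.0405×22.9) = 0.1456 K/W
R_plywood = L/(kA) = 0.024/(0.138×22.9) = 0.007594 K/W
R_outer film = 1/(h_o·A) = 1/(27.4×22.9) = 0.001594 K/W
R_total = 0.1604 K/W
Q = ΔT / R_total = 36 / 0.1604

Q ≈ 224 W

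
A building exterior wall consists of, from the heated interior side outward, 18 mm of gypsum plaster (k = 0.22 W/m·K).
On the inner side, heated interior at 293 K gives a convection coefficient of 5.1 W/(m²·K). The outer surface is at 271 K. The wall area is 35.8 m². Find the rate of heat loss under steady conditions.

Using the resistance-network approach (series):
R_inner film = 1/(h_i·A) = 1/(5.1×35.8) = 0.005477 K/W
R_gypsum plaster = L/(kA) = 0.018/(0.22×35.8) = 0.002285 K/W
R_total = 0.007762 K/W
Q = ΔT / R_total = 22 / 0.007762

Q ≈ 2830 W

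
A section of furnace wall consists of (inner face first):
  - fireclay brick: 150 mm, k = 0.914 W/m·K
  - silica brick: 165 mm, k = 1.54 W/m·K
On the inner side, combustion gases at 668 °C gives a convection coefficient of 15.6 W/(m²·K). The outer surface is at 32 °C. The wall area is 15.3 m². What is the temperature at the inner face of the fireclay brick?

Thermal resistances in series:
R_inner film = 1/(h_i·A) = 1/(15.6×15.3) = 0.00419 K/W
R_fireclay brick = L/(kA) = 0.15/(0.914×15.3) = 0.01073 K/W
R_silica brick = L/(kA) = 0.165/(1.54×15.3) = 0.007003 K/W
R_total = 0.02192 K/W;  Q = ΔT/R_total = 636/0.02192 = 29020 W
T_interface = T_inner − Q·ΣR(inner→interface) = 668 − 29000×0.00419

T ≈ 546 °C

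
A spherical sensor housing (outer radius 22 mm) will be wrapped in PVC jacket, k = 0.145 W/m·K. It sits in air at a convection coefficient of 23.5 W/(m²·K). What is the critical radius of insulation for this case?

r_cr ≈ 12.3 mm

For a sphere r_cr = 2k/h = 2×0.145/23.5
r_cr = 12.3 mm; since the bare radius (22 mm) is above r_cr, any added insulation will reduce heat loss.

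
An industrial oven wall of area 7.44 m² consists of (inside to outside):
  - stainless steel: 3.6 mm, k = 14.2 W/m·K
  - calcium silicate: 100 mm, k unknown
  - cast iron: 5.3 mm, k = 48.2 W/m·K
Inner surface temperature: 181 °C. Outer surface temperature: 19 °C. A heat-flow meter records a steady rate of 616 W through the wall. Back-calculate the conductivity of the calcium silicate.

k ≈ 0.0511 W/(m·K)

Using the resistance-network approach (series):
R_stainless steel = L/(kA) = 0.0036/(14.2×7.44) = 3.408×10^-5 K/W
R_cast iron = L/(kA) = 0.0053/(48.2×7.44) = 1.478×10^-5 K/W
Sum of known resistances R_other = 4.885×10^-5 K/W
Total R = ΔT/Q = 162/616 = 0.263 K/W
R_calcium silicate = R_total − R_other = 0.2629 K/W
k = L/(R·A) = 0.1/(0.2629×7.44)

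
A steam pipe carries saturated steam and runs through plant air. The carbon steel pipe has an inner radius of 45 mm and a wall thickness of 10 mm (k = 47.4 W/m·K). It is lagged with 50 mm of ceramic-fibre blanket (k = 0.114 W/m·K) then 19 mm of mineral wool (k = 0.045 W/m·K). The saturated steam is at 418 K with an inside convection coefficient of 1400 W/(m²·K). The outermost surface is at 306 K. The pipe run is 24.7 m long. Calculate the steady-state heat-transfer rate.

Q ≈ 1850 W

Radial resistances (cylindrical: R_cond = ln(r_o/r_i)/(2πkL), R_conv = 1/(h·2πrL)):
R_inner film = 1/(h_i·2πr₁L) = 1/(1400×2π×0.045×24.7) = 1.023×10^-4 K/W
R_carbon steel pipe wall = ln(55/45)/(2π×47.4×24.7) = 2.728×10^-5 K/W
R_ceramic-fibre blanket = ln(105/55)/(2π×0.114×24.7) = 0.03655 K/W
R_mineral wool = ln(124/105)/(2π×0.045×24.7) = 0.02382 K/W
R_total = 0.06049 K/W
Q = ΔT/R_total = 112/0.06049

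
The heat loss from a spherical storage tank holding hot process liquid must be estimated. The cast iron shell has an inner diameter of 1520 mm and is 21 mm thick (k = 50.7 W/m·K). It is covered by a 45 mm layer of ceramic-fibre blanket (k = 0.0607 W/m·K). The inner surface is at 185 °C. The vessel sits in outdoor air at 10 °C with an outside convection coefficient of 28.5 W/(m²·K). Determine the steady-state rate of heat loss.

For a spherical shell R = (1/r₁ − 1/r₂)/(4πk); film R = 1/(h·4πr²). In series:
R_cast iron shell = (1/0.76 − 1/0.781)/(4π×50.7) = 5.553×10^-5 K/W
R_ceramic-fibre blanket = (1/0.781 − 1/0.826)/(4π×0.0607) = 0.09145 K/W
R_outer film = 1/(h·4πr_o²) = 1/(28.5×4π×0.826²) = 0.004092 K/W
R_total = 0.0956 K/W
Q = ΔT/R_total = 175/0.0956

Q ≈ 1830 W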